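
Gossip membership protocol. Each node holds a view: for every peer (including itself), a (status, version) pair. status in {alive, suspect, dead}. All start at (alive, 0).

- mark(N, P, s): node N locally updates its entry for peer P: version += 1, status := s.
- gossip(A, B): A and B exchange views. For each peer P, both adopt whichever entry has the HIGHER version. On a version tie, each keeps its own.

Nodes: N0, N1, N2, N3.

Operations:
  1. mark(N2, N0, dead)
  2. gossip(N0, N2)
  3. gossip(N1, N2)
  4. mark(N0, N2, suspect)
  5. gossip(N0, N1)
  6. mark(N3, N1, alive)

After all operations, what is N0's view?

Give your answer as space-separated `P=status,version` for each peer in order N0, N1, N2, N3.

Op 1: N2 marks N0=dead -> (dead,v1)
Op 2: gossip N0<->N2 -> N0.N0=(dead,v1) N0.N1=(alive,v0) N0.N2=(alive,v0) N0.N3=(alive,v0) | N2.N0=(dead,v1) N2.N1=(alive,v0) N2.N2=(alive,v0) N2.N3=(alive,v0)
Op 3: gossip N1<->N2 -> N1.N0=(dead,v1) N1.N1=(alive,v0) N1.N2=(alive,v0) N1.N3=(alive,v0) | N2.N0=(dead,v1) N2.N1=(alive,v0) N2.N2=(alive,v0) N2.N3=(alive,v0)
Op 4: N0 marks N2=suspect -> (suspect,v1)
Op 5: gossip N0<->N1 -> N0.N0=(dead,v1) N0.N1=(alive,v0) N0.N2=(suspect,v1) N0.N3=(alive,v0) | N1.N0=(dead,v1) N1.N1=(alive,v0) N1.N2=(suspect,v1) N1.N3=(alive,v0)
Op 6: N3 marks N1=alive -> (alive,v1)

Answer: N0=dead,1 N1=alive,0 N2=suspect,1 N3=alive,0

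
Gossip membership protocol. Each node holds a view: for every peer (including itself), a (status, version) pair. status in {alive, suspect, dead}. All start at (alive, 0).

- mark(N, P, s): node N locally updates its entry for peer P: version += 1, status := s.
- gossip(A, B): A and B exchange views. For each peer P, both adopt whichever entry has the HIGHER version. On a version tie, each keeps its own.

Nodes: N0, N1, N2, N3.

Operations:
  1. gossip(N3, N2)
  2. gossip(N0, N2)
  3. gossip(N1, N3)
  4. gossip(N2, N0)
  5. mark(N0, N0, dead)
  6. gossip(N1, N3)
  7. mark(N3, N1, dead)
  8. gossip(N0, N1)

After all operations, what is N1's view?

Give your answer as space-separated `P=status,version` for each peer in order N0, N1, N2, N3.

Answer: N0=dead,1 N1=alive,0 N2=alive,0 N3=alive,0

Derivation:
Op 1: gossip N3<->N2 -> N3.N0=(alive,v0) N3.N1=(alive,v0) N3.N2=(alive,v0) N3.N3=(alive,v0) | N2.N0=(alive,v0) N2.N1=(alive,v0) N2.N2=(alive,v0) N2.N3=(alive,v0)
Op 2: gossip N0<->N2 -> N0.N0=(alive,v0) N0.N1=(alive,v0) N0.N2=(alive,v0) N0.N3=(alive,v0) | N2.N0=(alive,v0) N2.N1=(alive,v0) N2.N2=(alive,v0) N2.N3=(alive,v0)
Op 3: gossip N1<->N3 -> N1.N0=(alive,v0) N1.N1=(alive,v0) N1.N2=(alive,v0) N1.N3=(alive,v0) | N3.N0=(alive,v0) N3.N1=(alive,v0) N3.N2=(alive,v0) N3.N3=(alive,v0)
Op 4: gossip N2<->N0 -> N2.N0=(alive,v0) N2.N1=(alive,v0) N2.N2=(alive,v0) N2.N3=(alive,v0) | N0.N0=(alive,v0) N0.N1=(alive,v0) N0.N2=(alive,v0) N0.N3=(alive,v0)
Op 5: N0 marks N0=dead -> (dead,v1)
Op 6: gossip N1<->N3 -> N1.N0=(alive,v0) N1.N1=(alive,v0) N1.N2=(alive,v0) N1.N3=(alive,v0) | N3.N0=(alive,v0) N3.N1=(alive,v0) N3.N2=(alive,v0) N3.N3=(alive,v0)
Op 7: N3 marks N1=dead -> (dead,v1)
Op 8: gossip N0<->N1 -> N0.N0=(dead,v1) N0.N1=(alive,v0) N0.N2=(alive,v0) N0.N3=(alive,v0) | N1.N0=(dead,v1) N1.N1=(alive,v0) N1.N2=(alive,v0) N1.N3=(alive,v0)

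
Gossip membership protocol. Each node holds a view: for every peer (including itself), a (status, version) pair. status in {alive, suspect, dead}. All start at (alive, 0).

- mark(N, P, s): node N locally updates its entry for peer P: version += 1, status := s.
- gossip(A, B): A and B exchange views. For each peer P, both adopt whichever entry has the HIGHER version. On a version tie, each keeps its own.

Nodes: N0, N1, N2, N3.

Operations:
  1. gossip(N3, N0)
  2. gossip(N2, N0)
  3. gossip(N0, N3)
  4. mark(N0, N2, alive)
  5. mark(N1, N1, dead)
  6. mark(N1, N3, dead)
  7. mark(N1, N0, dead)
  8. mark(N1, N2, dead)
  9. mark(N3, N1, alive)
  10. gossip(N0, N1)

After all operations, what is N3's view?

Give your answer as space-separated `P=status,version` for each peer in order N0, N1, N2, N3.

Op 1: gossip N3<->N0 -> N3.N0=(alive,v0) N3.N1=(alive,v0) N3.N2=(alive,v0) N3.N3=(alive,v0) | N0.N0=(alive,v0) N0.N1=(alive,v0) N0.N2=(alive,v0) N0.N3=(alive,v0)
Op 2: gossip N2<->N0 -> N2.N0=(alive,v0) N2.N1=(alive,v0) N2.N2=(alive,v0) N2.N3=(alive,v0) | N0.N0=(alive,v0) N0.N1=(alive,v0) N0.N2=(alive,v0) N0.N3=(alive,v0)
Op 3: gossip N0<->N3 -> N0.N0=(alive,v0) N0.N1=(alive,v0) N0.N2=(alive,v0) N0.N3=(alive,v0) | N3.N0=(alive,v0) N3.N1=(alive,v0) N3.N2=(alive,v0) N3.N3=(alive,v0)
Op 4: N0 marks N2=alive -> (alive,v1)
Op 5: N1 marks N1=dead -> (dead,v1)
Op 6: N1 marks N3=dead -> (dead,v1)
Op 7: N1 marks N0=dead -> (dead,v1)
Op 8: N1 marks N2=dead -> (dead,v1)
Op 9: N3 marks N1=alive -> (alive,v1)
Op 10: gossip N0<->N1 -> N0.N0=(dead,v1) N0.N1=(dead,v1) N0.N2=(alive,v1) N0.N3=(dead,v1) | N1.N0=(dead,v1) N1.N1=(dead,v1) N1.N2=(dead,v1) N1.N3=(dead,v1)

Answer: N0=alive,0 N1=alive,1 N2=alive,0 N3=alive,0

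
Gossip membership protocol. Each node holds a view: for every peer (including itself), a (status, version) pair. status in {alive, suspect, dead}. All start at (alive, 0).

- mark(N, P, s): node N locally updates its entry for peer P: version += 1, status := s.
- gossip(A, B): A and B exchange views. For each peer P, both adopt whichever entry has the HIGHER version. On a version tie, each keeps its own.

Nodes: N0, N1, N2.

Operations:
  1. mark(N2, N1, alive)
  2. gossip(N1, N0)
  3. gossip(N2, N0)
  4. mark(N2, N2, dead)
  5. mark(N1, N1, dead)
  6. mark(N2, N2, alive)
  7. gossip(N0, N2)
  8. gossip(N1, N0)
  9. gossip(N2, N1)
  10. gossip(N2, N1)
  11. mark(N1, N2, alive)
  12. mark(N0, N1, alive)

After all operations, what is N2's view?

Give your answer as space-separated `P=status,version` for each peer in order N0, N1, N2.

Op 1: N2 marks N1=alive -> (alive,v1)
Op 2: gossip N1<->N0 -> N1.N0=(alive,v0) N1.N1=(alive,v0) N1.N2=(alive,v0) | N0.N0=(alive,v0) N0.N1=(alive,v0) N0.N2=(alive,v0)
Op 3: gossip N2<->N0 -> N2.N0=(alive,v0) N2.N1=(alive,v1) N2.N2=(alive,v0) | N0.N0=(alive,v0) N0.N1=(alive,v1) N0.N2=(alive,v0)
Op 4: N2 marks N2=dead -> (dead,v1)
Op 5: N1 marks N1=dead -> (dead,v1)
Op 6: N2 marks N2=alive -> (alive,v2)
Op 7: gossip N0<->N2 -> N0.N0=(alive,v0) N0.N1=(alive,v1) N0.N2=(alive,v2) | N2.N0=(alive,v0) N2.N1=(alive,v1) N2.N2=(alive,v2)
Op 8: gossip N1<->N0 -> N1.N0=(alive,v0) N1.N1=(dead,v1) N1.N2=(alive,v2) | N0.N0=(alive,v0) N0.N1=(alive,v1) N0.N2=(alive,v2)
Op 9: gossip N2<->N1 -> N2.N0=(alive,v0) N2.N1=(alive,v1) N2.N2=(alive,v2) | N1.N0=(alive,v0) N1.N1=(dead,v1) N1.N2=(alive,v2)
Op 10: gossip N2<->N1 -> N2.N0=(alive,v0) N2.N1=(alive,v1) N2.N2=(alive,v2) | N1.N0=(alive,v0) N1.N1=(dead,v1) N1.N2=(alive,v2)
Op 11: N1 marks N2=alive -> (alive,v3)
Op 12: N0 marks N1=alive -> (alive,v2)

Answer: N0=alive,0 N1=alive,1 N2=alive,2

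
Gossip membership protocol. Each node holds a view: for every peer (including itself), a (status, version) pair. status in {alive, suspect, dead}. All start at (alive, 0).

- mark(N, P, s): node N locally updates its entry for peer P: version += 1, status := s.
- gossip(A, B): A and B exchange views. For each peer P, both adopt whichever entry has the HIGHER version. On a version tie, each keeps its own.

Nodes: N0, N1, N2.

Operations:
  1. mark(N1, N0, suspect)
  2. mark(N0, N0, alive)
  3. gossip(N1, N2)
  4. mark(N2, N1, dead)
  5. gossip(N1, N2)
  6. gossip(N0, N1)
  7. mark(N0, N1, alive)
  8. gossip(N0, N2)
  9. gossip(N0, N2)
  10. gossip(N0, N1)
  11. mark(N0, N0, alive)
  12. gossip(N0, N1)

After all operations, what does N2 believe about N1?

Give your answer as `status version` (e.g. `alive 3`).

Answer: alive 2

Derivation:
Op 1: N1 marks N0=suspect -> (suspect,v1)
Op 2: N0 marks N0=alive -> (alive,v1)
Op 3: gossip N1<->N2 -> N1.N0=(suspect,v1) N1.N1=(alive,v0) N1.N2=(alive,v0) | N2.N0=(suspect,v1) N2.N1=(alive,v0) N2.N2=(alive,v0)
Op 4: N2 marks N1=dead -> (dead,v1)
Op 5: gossip N1<->N2 -> N1.N0=(suspect,v1) N1.N1=(dead,v1) N1.N2=(alive,v0) | N2.N0=(suspect,v1) N2.N1=(dead,v1) N2.N2=(alive,v0)
Op 6: gossip N0<->N1 -> N0.N0=(alive,v1) N0.N1=(dead,v1) N0.N2=(alive,v0) | N1.N0=(suspect,v1) N1.N1=(dead,v1) N1.N2=(alive,v0)
Op 7: N0 marks N1=alive -> (alive,v2)
Op 8: gossip N0<->N2 -> N0.N0=(alive,v1) N0.N1=(alive,v2) N0.N2=(alive,v0) | N2.N0=(suspect,v1) N2.N1=(alive,v2) N2.N2=(alive,v0)
Op 9: gossip N0<->N2 -> N0.N0=(alive,v1) N0.N1=(alive,v2) N0.N2=(alive,v0) | N2.N0=(suspect,v1) N2.N1=(alive,v2) N2.N2=(alive,v0)
Op 10: gossip N0<->N1 -> N0.N0=(alive,v1) N0.N1=(alive,v2) N0.N2=(alive,v0) | N1.N0=(suspect,v1) N1.N1=(alive,v2) N1.N2=(alive,v0)
Op 11: N0 marks N0=alive -> (alive,v2)
Op 12: gossip N0<->N1 -> N0.N0=(alive,v2) N0.N1=(alive,v2) N0.N2=(alive,v0) | N1.N0=(alive,v2) N1.N1=(alive,v2) N1.N2=(alive,v0)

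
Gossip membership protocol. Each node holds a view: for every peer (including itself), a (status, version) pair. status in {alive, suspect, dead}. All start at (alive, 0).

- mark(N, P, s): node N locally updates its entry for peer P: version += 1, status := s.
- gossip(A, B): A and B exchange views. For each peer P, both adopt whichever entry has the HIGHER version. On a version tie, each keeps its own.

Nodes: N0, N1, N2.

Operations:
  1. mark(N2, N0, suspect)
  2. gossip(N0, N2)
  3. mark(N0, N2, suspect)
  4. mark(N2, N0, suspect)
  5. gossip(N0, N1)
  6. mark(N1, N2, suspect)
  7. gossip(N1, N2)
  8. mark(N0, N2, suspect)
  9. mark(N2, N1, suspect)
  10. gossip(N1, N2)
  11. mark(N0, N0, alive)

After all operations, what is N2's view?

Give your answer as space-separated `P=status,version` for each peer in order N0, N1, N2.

Op 1: N2 marks N0=suspect -> (suspect,v1)
Op 2: gossip N0<->N2 -> N0.N0=(suspect,v1) N0.N1=(alive,v0) N0.N2=(alive,v0) | N2.N0=(suspect,v1) N2.N1=(alive,v0) N2.N2=(alive,v0)
Op 3: N0 marks N2=suspect -> (suspect,v1)
Op 4: N2 marks N0=suspect -> (suspect,v2)
Op 5: gossip N0<->N1 -> N0.N0=(suspect,v1) N0.N1=(alive,v0) N0.N2=(suspect,v1) | N1.N0=(suspect,v1) N1.N1=(alive,v0) N1.N2=(suspect,v1)
Op 6: N1 marks N2=suspect -> (suspect,v2)
Op 7: gossip N1<->N2 -> N1.N0=(suspect,v2) N1.N1=(alive,v0) N1.N2=(suspect,v2) | N2.N0=(suspect,v2) N2.N1=(alive,v0) N2.N2=(suspect,v2)
Op 8: N0 marks N2=suspect -> (suspect,v2)
Op 9: N2 marks N1=suspect -> (suspect,v1)
Op 10: gossip N1<->N2 -> N1.N0=(suspect,v2) N1.N1=(suspect,v1) N1.N2=(suspect,v2) | N2.N0=(suspect,v2) N2.N1=(suspect,v1) N2.N2=(suspect,v2)
Op 11: N0 marks N0=alive -> (alive,v2)

Answer: N0=suspect,2 N1=suspect,1 N2=suspect,2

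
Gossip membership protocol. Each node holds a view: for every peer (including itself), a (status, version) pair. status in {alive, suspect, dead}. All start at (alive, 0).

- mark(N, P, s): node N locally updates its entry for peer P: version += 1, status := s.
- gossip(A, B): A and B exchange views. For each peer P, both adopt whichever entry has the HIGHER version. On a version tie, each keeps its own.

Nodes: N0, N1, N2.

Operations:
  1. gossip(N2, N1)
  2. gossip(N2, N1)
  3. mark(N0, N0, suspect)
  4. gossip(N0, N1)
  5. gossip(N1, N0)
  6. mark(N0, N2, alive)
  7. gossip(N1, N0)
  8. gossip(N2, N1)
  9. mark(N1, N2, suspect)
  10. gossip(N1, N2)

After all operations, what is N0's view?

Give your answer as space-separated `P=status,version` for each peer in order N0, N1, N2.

Answer: N0=suspect,1 N1=alive,0 N2=alive,1

Derivation:
Op 1: gossip N2<->N1 -> N2.N0=(alive,v0) N2.N1=(alive,v0) N2.N2=(alive,v0) | N1.N0=(alive,v0) N1.N1=(alive,v0) N1.N2=(alive,v0)
Op 2: gossip N2<->N1 -> N2.N0=(alive,v0) N2.N1=(alive,v0) N2.N2=(alive,v0) | N1.N0=(alive,v0) N1.N1=(alive,v0) N1.N2=(alive,v0)
Op 3: N0 marks N0=suspect -> (suspect,v1)
Op 4: gossip N0<->N1 -> N0.N0=(suspect,v1) N0.N1=(alive,v0) N0.N2=(alive,v0) | N1.N0=(suspect,v1) N1.N1=(alive,v0) N1.N2=(alive,v0)
Op 5: gossip N1<->N0 -> N1.N0=(suspect,v1) N1.N1=(alive,v0) N1.N2=(alive,v0) | N0.N0=(suspect,v1) N0.N1=(alive,v0) N0.N2=(alive,v0)
Op 6: N0 marks N2=alive -> (alive,v1)
Op 7: gossip N1<->N0 -> N1.N0=(suspect,v1) N1.N1=(alive,v0) N1.N2=(alive,v1) | N0.N0=(suspect,v1) N0.N1=(alive,v0) N0.N2=(alive,v1)
Op 8: gossip N2<->N1 -> N2.N0=(suspect,v1) N2.N1=(alive,v0) N2.N2=(alive,v1) | N1.N0=(suspect,v1) N1.N1=(alive,v0) N1.N2=(alive,v1)
Op 9: N1 marks N2=suspect -> (suspect,v2)
Op 10: gossip N1<->N2 -> N1.N0=(suspect,v1) N1.N1=(alive,v0) N1.N2=(suspect,v2) | N2.N0=(suspect,v1) N2.N1=(alive,v0) N2.N2=(suspect,v2)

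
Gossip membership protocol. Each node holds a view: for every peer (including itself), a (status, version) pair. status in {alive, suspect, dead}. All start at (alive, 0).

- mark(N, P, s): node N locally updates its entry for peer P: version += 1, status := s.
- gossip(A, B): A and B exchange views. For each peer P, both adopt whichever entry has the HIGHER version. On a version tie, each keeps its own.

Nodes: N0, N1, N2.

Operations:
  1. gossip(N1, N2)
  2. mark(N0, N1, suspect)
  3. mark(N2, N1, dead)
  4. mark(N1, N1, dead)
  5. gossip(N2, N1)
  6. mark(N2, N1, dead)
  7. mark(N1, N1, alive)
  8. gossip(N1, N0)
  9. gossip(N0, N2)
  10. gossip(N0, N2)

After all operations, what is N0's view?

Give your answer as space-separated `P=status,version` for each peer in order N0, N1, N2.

Op 1: gossip N1<->N2 -> N1.N0=(alive,v0) N1.N1=(alive,v0) N1.N2=(alive,v0) | N2.N0=(alive,v0) N2.N1=(alive,v0) N2.N2=(alive,v0)
Op 2: N0 marks N1=suspect -> (suspect,v1)
Op 3: N2 marks N1=dead -> (dead,v1)
Op 4: N1 marks N1=dead -> (dead,v1)
Op 5: gossip N2<->N1 -> N2.N0=(alive,v0) N2.N1=(dead,v1) N2.N2=(alive,v0) | N1.N0=(alive,v0) N1.N1=(dead,v1) N1.N2=(alive,v0)
Op 6: N2 marks N1=dead -> (dead,v2)
Op 7: N1 marks N1=alive -> (alive,v2)
Op 8: gossip N1<->N0 -> N1.N0=(alive,v0) N1.N1=(alive,v2) N1.N2=(alive,v0) | N0.N0=(alive,v0) N0.N1=(alive,v2) N0.N2=(alive,v0)
Op 9: gossip N0<->N2 -> N0.N0=(alive,v0) N0.N1=(alive,v2) N0.N2=(alive,v0) | N2.N0=(alive,v0) N2.N1=(dead,v2) N2.N2=(alive,v0)
Op 10: gossip N0<->N2 -> N0.N0=(alive,v0) N0.N1=(alive,v2) N0.N2=(alive,v0) | N2.N0=(alive,v0) N2.N1=(dead,v2) N2.N2=(alive,v0)

Answer: N0=alive,0 N1=alive,2 N2=alive,0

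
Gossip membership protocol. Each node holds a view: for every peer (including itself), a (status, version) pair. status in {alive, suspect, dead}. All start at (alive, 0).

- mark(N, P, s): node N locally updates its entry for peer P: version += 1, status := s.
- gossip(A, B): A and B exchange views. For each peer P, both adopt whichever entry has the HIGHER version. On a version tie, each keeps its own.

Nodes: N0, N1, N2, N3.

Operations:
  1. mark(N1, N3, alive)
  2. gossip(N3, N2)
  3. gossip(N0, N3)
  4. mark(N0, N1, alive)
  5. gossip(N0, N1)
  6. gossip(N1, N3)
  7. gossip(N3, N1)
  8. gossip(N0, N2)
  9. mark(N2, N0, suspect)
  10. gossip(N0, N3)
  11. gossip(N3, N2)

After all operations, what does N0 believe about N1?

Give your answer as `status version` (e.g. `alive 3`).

Answer: alive 1

Derivation:
Op 1: N1 marks N3=alive -> (alive,v1)
Op 2: gossip N3<->N2 -> N3.N0=(alive,v0) N3.N1=(alive,v0) N3.N2=(alive,v0) N3.N3=(alive,v0) | N2.N0=(alive,v0) N2.N1=(alive,v0) N2.N2=(alive,v0) N2.N3=(alive,v0)
Op 3: gossip N0<->N3 -> N0.N0=(alive,v0) N0.N1=(alive,v0) N0.N2=(alive,v0) N0.N3=(alive,v0) | N3.N0=(alive,v0) N3.N1=(alive,v0) N3.N2=(alive,v0) N3.N3=(alive,v0)
Op 4: N0 marks N1=alive -> (alive,v1)
Op 5: gossip N0<->N1 -> N0.N0=(alive,v0) N0.N1=(alive,v1) N0.N2=(alive,v0) N0.N3=(alive,v1) | N1.N0=(alive,v0) N1.N1=(alive,v1) N1.N2=(alive,v0) N1.N3=(alive,v1)
Op 6: gossip N1<->N3 -> N1.N0=(alive,v0) N1.N1=(alive,v1) N1.N2=(alive,v0) N1.N3=(alive,v1) | N3.N0=(alive,v0) N3.N1=(alive,v1) N3.N2=(alive,v0) N3.N3=(alive,v1)
Op 7: gossip N3<->N1 -> N3.N0=(alive,v0) N3.N1=(alive,v1) N3.N2=(alive,v0) N3.N3=(alive,v1) | N1.N0=(alive,v0) N1.N1=(alive,v1) N1.N2=(alive,v0) N1.N3=(alive,v1)
Op 8: gossip N0<->N2 -> N0.N0=(alive,v0) N0.N1=(alive,v1) N0.N2=(alive,v0) N0.N3=(alive,v1) | N2.N0=(alive,v0) N2.N1=(alive,v1) N2.N2=(alive,v0) N2.N3=(alive,v1)
Op 9: N2 marks N0=suspect -> (suspect,v1)
Op 10: gossip N0<->N3 -> N0.N0=(alive,v0) N0.N1=(alive,v1) N0.N2=(alive,v0) N0.N3=(alive,v1) | N3.N0=(alive,v0) N3.N1=(alive,v1) N3.N2=(alive,v0) N3.N3=(alive,v1)
Op 11: gossip N3<->N2 -> N3.N0=(suspect,v1) N3.N1=(alive,v1) N3.N2=(alive,v0) N3.N3=(alive,v1) | N2.N0=(suspect,v1) N2.N1=(alive,v1) N2.N2=(alive,v0) N2.N3=(alive,v1)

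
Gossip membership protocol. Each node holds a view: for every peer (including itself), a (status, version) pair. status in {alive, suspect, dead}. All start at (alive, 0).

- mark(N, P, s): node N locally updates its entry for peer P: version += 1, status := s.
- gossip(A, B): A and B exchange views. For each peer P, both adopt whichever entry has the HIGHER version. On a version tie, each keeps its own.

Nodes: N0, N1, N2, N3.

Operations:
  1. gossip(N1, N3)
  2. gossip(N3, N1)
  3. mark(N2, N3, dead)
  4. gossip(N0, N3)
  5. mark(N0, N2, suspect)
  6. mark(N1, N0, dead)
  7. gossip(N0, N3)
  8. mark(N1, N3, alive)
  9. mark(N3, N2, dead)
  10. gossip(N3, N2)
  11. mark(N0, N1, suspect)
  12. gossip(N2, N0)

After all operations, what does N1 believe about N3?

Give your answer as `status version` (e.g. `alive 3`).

Op 1: gossip N1<->N3 -> N1.N0=(alive,v0) N1.N1=(alive,v0) N1.N2=(alive,v0) N1.N3=(alive,v0) | N3.N0=(alive,v0) N3.N1=(alive,v0) N3.N2=(alive,v0) N3.N3=(alive,v0)
Op 2: gossip N3<->N1 -> N3.N0=(alive,v0) N3.N1=(alive,v0) N3.N2=(alive,v0) N3.N3=(alive,v0) | N1.N0=(alive,v0) N1.N1=(alive,v0) N1.N2=(alive,v0) N1.N3=(alive,v0)
Op 3: N2 marks N3=dead -> (dead,v1)
Op 4: gossip N0<->N3 -> N0.N0=(alive,v0) N0.N1=(alive,v0) N0.N2=(alive,v0) N0.N3=(alive,v0) | N3.N0=(alive,v0) N3.N1=(alive,v0) N3.N2=(alive,v0) N3.N3=(alive,v0)
Op 5: N0 marks N2=suspect -> (suspect,v1)
Op 6: N1 marks N0=dead -> (dead,v1)
Op 7: gossip N0<->N3 -> N0.N0=(alive,v0) N0.N1=(alive,v0) N0.N2=(suspect,v1) N0.N3=(alive,v0) | N3.N0=(alive,v0) N3.N1=(alive,v0) N3.N2=(suspect,v1) N3.N3=(alive,v0)
Op 8: N1 marks N3=alive -> (alive,v1)
Op 9: N3 marks N2=dead -> (dead,v2)
Op 10: gossip N3<->N2 -> N3.N0=(alive,v0) N3.N1=(alive,v0) N3.N2=(dead,v2) N3.N3=(dead,v1) | N2.N0=(alive,v0) N2.N1=(alive,v0) N2.N2=(dead,v2) N2.N3=(dead,v1)
Op 11: N0 marks N1=suspect -> (suspect,v1)
Op 12: gossip N2<->N0 -> N2.N0=(alive,v0) N2.N1=(suspect,v1) N2.N2=(dead,v2) N2.N3=(dead,v1) | N0.N0=(alive,v0) N0.N1=(suspect,v1) N0.N2=(dead,v2) N0.N3=(dead,v1)

Answer: alive 1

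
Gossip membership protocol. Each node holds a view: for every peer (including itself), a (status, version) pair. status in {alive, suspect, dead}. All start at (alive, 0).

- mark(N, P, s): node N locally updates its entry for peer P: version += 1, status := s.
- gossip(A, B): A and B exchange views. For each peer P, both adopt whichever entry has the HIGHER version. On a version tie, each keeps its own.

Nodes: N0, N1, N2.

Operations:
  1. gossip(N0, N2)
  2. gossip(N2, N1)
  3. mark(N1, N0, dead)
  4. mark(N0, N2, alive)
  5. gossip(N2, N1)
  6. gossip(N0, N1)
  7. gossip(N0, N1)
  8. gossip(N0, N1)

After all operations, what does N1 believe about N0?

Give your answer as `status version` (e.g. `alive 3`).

Op 1: gossip N0<->N2 -> N0.N0=(alive,v0) N0.N1=(alive,v0) N0.N2=(alive,v0) | N2.N0=(alive,v0) N2.N1=(alive,v0) N2.N2=(alive,v0)
Op 2: gossip N2<->N1 -> N2.N0=(alive,v0) N2.N1=(alive,v0) N2.N2=(alive,v0) | N1.N0=(alive,v0) N1.N1=(alive,v0) N1.N2=(alive,v0)
Op 3: N1 marks N0=dead -> (dead,v1)
Op 4: N0 marks N2=alive -> (alive,v1)
Op 5: gossip N2<->N1 -> N2.N0=(dead,v1) N2.N1=(alive,v0) N2.N2=(alive,v0) | N1.N0=(dead,v1) N1.N1=(alive,v0) N1.N2=(alive,v0)
Op 6: gossip N0<->N1 -> N0.N0=(dead,v1) N0.N1=(alive,v0) N0.N2=(alive,v1) | N1.N0=(dead,v1) N1.N1=(alive,v0) N1.N2=(alive,v1)
Op 7: gossip N0<->N1 -> N0.N0=(dead,v1) N0.N1=(alive,v0) N0.N2=(alive,v1) | N1.N0=(dead,v1) N1.N1=(alive,v0) N1.N2=(alive,v1)
Op 8: gossip N0<->N1 -> N0.N0=(dead,v1) N0.N1=(alive,v0) N0.N2=(alive,v1) | N1.N0=(dead,v1) N1.N1=(alive,v0) N1.N2=(alive,v1)

Answer: dead 1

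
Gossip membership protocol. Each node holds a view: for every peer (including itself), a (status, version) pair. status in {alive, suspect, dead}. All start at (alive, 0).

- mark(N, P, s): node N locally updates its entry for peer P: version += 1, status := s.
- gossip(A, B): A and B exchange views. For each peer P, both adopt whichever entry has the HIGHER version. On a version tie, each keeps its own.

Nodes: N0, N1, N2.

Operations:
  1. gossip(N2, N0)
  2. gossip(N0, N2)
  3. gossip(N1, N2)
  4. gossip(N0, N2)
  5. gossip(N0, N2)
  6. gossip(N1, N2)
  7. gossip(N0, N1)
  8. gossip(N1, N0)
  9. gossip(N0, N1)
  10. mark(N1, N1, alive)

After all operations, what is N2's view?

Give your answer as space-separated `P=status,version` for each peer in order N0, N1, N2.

Op 1: gossip N2<->N0 -> N2.N0=(alive,v0) N2.N1=(alive,v0) N2.N2=(alive,v0) | N0.N0=(alive,v0) N0.N1=(alive,v0) N0.N2=(alive,v0)
Op 2: gossip N0<->N2 -> N0.N0=(alive,v0) N0.N1=(alive,v0) N0.N2=(alive,v0) | N2.N0=(alive,v0) N2.N1=(alive,v0) N2.N2=(alive,v0)
Op 3: gossip N1<->N2 -> N1.N0=(alive,v0) N1.N1=(alive,v0) N1.N2=(alive,v0) | N2.N0=(alive,v0) N2.N1=(alive,v0) N2.N2=(alive,v0)
Op 4: gossip N0<->N2 -> N0.N0=(alive,v0) N0.N1=(alive,v0) N0.N2=(alive,v0) | N2.N0=(alive,v0) N2.N1=(alive,v0) N2.N2=(alive,v0)
Op 5: gossip N0<->N2 -> N0.N0=(alive,v0) N0.N1=(alive,v0) N0.N2=(alive,v0) | N2.N0=(alive,v0) N2.N1=(alive,v0) N2.N2=(alive,v0)
Op 6: gossip N1<->N2 -> N1.N0=(alive,v0) N1.N1=(alive,v0) N1.N2=(alive,v0) | N2.N0=(alive,v0) N2.N1=(alive,v0) N2.N2=(alive,v0)
Op 7: gossip N0<->N1 -> N0.N0=(alive,v0) N0.N1=(alive,v0) N0.N2=(alive,v0) | N1.N0=(alive,v0) N1.N1=(alive,v0) N1.N2=(alive,v0)
Op 8: gossip N1<->N0 -> N1.N0=(alive,v0) N1.N1=(alive,v0) N1.N2=(alive,v0) | N0.N0=(alive,v0) N0.N1=(alive,v0) N0.N2=(alive,v0)
Op 9: gossip N0<->N1 -> N0.N0=(alive,v0) N0.N1=(alive,v0) N0.N2=(alive,v0) | N1.N0=(alive,v0) N1.N1=(alive,v0) N1.N2=(alive,v0)
Op 10: N1 marks N1=alive -> (alive,v1)

Answer: N0=alive,0 N1=alive,0 N2=alive,0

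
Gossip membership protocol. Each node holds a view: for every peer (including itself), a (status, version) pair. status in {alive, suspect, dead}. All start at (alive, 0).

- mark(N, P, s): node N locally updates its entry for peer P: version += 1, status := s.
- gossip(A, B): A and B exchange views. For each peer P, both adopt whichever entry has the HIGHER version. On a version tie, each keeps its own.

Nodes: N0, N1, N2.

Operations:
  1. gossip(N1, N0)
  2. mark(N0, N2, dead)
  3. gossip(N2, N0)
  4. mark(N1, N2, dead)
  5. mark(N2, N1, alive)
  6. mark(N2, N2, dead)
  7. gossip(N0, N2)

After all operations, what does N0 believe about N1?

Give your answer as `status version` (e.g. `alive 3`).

Answer: alive 1

Derivation:
Op 1: gossip N1<->N0 -> N1.N0=(alive,v0) N1.N1=(alive,v0) N1.N2=(alive,v0) | N0.N0=(alive,v0) N0.N1=(alive,v0) N0.N2=(alive,v0)
Op 2: N0 marks N2=dead -> (dead,v1)
Op 3: gossip N2<->N0 -> N2.N0=(alive,v0) N2.N1=(alive,v0) N2.N2=(dead,v1) | N0.N0=(alive,v0) N0.N1=(alive,v0) N0.N2=(dead,v1)
Op 4: N1 marks N2=dead -> (dead,v1)
Op 5: N2 marks N1=alive -> (alive,v1)
Op 6: N2 marks N2=dead -> (dead,v2)
Op 7: gossip N0<->N2 -> N0.N0=(alive,v0) N0.N1=(alive,v1) N0.N2=(dead,v2) | N2.N0=(alive,v0) N2.N1=(alive,v1) N2.N2=(dead,v2)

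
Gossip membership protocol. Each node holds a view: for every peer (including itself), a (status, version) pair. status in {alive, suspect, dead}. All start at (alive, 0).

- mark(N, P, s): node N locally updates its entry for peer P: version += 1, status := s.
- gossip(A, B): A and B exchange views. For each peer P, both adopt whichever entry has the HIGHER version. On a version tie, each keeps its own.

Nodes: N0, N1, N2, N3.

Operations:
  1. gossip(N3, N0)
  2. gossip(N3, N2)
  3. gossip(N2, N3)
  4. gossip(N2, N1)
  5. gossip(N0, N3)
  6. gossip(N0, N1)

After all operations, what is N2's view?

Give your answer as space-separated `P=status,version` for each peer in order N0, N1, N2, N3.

Op 1: gossip N3<->N0 -> N3.N0=(alive,v0) N3.N1=(alive,v0) N3.N2=(alive,v0) N3.N3=(alive,v0) | N0.N0=(alive,v0) N0.N1=(alive,v0) N0.N2=(alive,v0) N0.N3=(alive,v0)
Op 2: gossip N3<->N2 -> N3.N0=(alive,v0) N3.N1=(alive,v0) N3.N2=(alive,v0) N3.N3=(alive,v0) | N2.N0=(alive,v0) N2.N1=(alive,v0) N2.N2=(alive,v0) N2.N3=(alive,v0)
Op 3: gossip N2<->N3 -> N2.N0=(alive,v0) N2.N1=(alive,v0) N2.N2=(alive,v0) N2.N3=(alive,v0) | N3.N0=(alive,v0) N3.N1=(alive,v0) N3.N2=(alive,v0) N3.N3=(alive,v0)
Op 4: gossip N2<->N1 -> N2.N0=(alive,v0) N2.N1=(alive,v0) N2.N2=(alive,v0) N2.N3=(alive,v0) | N1.N0=(alive,v0) N1.N1=(alive,v0) N1.N2=(alive,v0) N1.N3=(alive,v0)
Op 5: gossip N0<->N3 -> N0.N0=(alive,v0) N0.N1=(alive,v0) N0.N2=(alive,v0) N0.N3=(alive,v0) | N3.N0=(alive,v0) N3.N1=(alive,v0) N3.N2=(alive,v0) N3.N3=(alive,v0)
Op 6: gossip N0<->N1 -> N0.N0=(alive,v0) N0.N1=(alive,v0) N0.N2=(alive,v0) N0.N3=(alive,v0) | N1.N0=(alive,v0) N1.N1=(alive,v0) N1.N2=(alive,v0) N1.N3=(alive,v0)

Answer: N0=alive,0 N1=alive,0 N2=alive,0 N3=alive,0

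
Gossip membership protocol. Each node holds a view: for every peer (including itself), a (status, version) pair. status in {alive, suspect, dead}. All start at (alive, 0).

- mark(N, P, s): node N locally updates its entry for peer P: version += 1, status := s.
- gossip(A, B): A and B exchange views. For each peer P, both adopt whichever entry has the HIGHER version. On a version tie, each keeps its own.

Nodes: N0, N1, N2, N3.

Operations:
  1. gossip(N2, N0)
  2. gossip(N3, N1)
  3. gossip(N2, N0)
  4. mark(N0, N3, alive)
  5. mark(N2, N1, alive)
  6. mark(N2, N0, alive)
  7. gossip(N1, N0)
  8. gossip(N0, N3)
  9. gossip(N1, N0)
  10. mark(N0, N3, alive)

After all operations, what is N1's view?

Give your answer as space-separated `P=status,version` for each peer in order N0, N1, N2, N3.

Answer: N0=alive,0 N1=alive,0 N2=alive,0 N3=alive,1

Derivation:
Op 1: gossip N2<->N0 -> N2.N0=(alive,v0) N2.N1=(alive,v0) N2.N2=(alive,v0) N2.N3=(alive,v0) | N0.N0=(alive,v0) N0.N1=(alive,v0) N0.N2=(alive,v0) N0.N3=(alive,v0)
Op 2: gossip N3<->N1 -> N3.N0=(alive,v0) N3.N1=(alive,v0) N3.N2=(alive,v0) N3.N3=(alive,v0) | N1.N0=(alive,v0) N1.N1=(alive,v0) N1.N2=(alive,v0) N1.N3=(alive,v0)
Op 3: gossip N2<->N0 -> N2.N0=(alive,v0) N2.N1=(alive,v0) N2.N2=(alive,v0) N2.N3=(alive,v0) | N0.N0=(alive,v0) N0.N1=(alive,v0) N0.N2=(alive,v0) N0.N3=(alive,v0)
Op 4: N0 marks N3=alive -> (alive,v1)
Op 5: N2 marks N1=alive -> (alive,v1)
Op 6: N2 marks N0=alive -> (alive,v1)
Op 7: gossip N1<->N0 -> N1.N0=(alive,v0) N1.N1=(alive,v0) N1.N2=(alive,v0) N1.N3=(alive,v1) | N0.N0=(alive,v0) N0.N1=(alive,v0) N0.N2=(alive,v0) N0.N3=(alive,v1)
Op 8: gossip N0<->N3 -> N0.N0=(alive,v0) N0.N1=(alive,v0) N0.N2=(alive,v0) N0.N3=(alive,v1) | N3.N0=(alive,v0) N3.N1=(alive,v0) N3.N2=(alive,v0) N3.N3=(alive,v1)
Op 9: gossip N1<->N0 -> N1.N0=(alive,v0) N1.N1=(alive,v0) N1.N2=(alive,v0) N1.N3=(alive,v1) | N0.N0=(alive,v0) N0.N1=(alive,v0) N0.N2=(alive,v0) N0.N3=(alive,v1)
Op 10: N0 marks N3=alive -> (alive,v2)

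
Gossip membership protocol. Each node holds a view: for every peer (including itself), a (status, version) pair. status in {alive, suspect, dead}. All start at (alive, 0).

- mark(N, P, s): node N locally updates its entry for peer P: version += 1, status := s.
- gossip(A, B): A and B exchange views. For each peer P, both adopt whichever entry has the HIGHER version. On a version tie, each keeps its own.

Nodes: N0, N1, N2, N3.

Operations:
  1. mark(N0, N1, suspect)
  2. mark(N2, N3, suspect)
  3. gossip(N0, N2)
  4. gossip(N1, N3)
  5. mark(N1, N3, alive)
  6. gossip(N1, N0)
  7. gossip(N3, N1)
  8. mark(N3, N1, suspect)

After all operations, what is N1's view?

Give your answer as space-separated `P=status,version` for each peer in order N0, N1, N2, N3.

Op 1: N0 marks N1=suspect -> (suspect,v1)
Op 2: N2 marks N3=suspect -> (suspect,v1)
Op 3: gossip N0<->N2 -> N0.N0=(alive,v0) N0.N1=(suspect,v1) N0.N2=(alive,v0) N0.N3=(suspect,v1) | N2.N0=(alive,v0) N2.N1=(suspect,v1) N2.N2=(alive,v0) N2.N3=(suspect,v1)
Op 4: gossip N1<->N3 -> N1.N0=(alive,v0) N1.N1=(alive,v0) N1.N2=(alive,v0) N1.N3=(alive,v0) | N3.N0=(alive,v0) N3.N1=(alive,v0) N3.N2=(alive,v0) N3.N3=(alive,v0)
Op 5: N1 marks N3=alive -> (alive,v1)
Op 6: gossip N1<->N0 -> N1.N0=(alive,v0) N1.N1=(suspect,v1) N1.N2=(alive,v0) N1.N3=(alive,v1) | N0.N0=(alive,v0) N0.N1=(suspect,v1) N0.N2=(alive,v0) N0.N3=(suspect,v1)
Op 7: gossip N3<->N1 -> N3.N0=(alive,v0) N3.N1=(suspect,v1) N3.N2=(alive,v0) N3.N3=(alive,v1) | N1.N0=(alive,v0) N1.N1=(suspect,v1) N1.N2=(alive,v0) N1.N3=(alive,v1)
Op 8: N3 marks N1=suspect -> (suspect,v2)

Answer: N0=alive,0 N1=suspect,1 N2=alive,0 N3=alive,1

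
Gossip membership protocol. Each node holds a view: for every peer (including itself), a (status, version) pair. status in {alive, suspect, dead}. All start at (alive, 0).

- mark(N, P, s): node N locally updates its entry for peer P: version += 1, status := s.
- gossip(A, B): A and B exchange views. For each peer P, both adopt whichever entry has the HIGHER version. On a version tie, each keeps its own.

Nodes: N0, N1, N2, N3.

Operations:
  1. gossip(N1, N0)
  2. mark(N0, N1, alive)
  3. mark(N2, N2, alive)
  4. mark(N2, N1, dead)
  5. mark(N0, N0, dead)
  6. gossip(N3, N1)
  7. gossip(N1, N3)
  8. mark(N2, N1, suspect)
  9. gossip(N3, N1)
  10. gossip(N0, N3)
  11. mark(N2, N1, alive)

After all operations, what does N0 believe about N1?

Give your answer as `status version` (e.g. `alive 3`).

Answer: alive 1

Derivation:
Op 1: gossip N1<->N0 -> N1.N0=(alive,v0) N1.N1=(alive,v0) N1.N2=(alive,v0) N1.N3=(alive,v0) | N0.N0=(alive,v0) N0.N1=(alive,v0) N0.N2=(alive,v0) N0.N3=(alive,v0)
Op 2: N0 marks N1=alive -> (alive,v1)
Op 3: N2 marks N2=alive -> (alive,v1)
Op 4: N2 marks N1=dead -> (dead,v1)
Op 5: N0 marks N0=dead -> (dead,v1)
Op 6: gossip N3<->N1 -> N3.N0=(alive,v0) N3.N1=(alive,v0) N3.N2=(alive,v0) N3.N3=(alive,v0) | N1.N0=(alive,v0) N1.N1=(alive,v0) N1.N2=(alive,v0) N1.N3=(alive,v0)
Op 7: gossip N1<->N3 -> N1.N0=(alive,v0) N1.N1=(alive,v0) N1.N2=(alive,v0) N1.N3=(alive,v0) | N3.N0=(alive,v0) N3.N1=(alive,v0) N3.N2=(alive,v0) N3.N3=(alive,v0)
Op 8: N2 marks N1=suspect -> (suspect,v2)
Op 9: gossip N3<->N1 -> N3.N0=(alive,v0) N3.N1=(alive,v0) N3.N2=(alive,v0) N3.N3=(alive,v0) | N1.N0=(alive,v0) N1.N1=(alive,v0) N1.N2=(alive,v0) N1.N3=(alive,v0)
Op 10: gossip N0<->N3 -> N0.N0=(dead,v1) N0.N1=(alive,v1) N0.N2=(alive,v0) N0.N3=(alive,v0) | N3.N0=(dead,v1) N3.N1=(alive,v1) N3.N2=(alive,v0) N3.N3=(alive,v0)
Op 11: N2 marks N1=alive -> (alive,v3)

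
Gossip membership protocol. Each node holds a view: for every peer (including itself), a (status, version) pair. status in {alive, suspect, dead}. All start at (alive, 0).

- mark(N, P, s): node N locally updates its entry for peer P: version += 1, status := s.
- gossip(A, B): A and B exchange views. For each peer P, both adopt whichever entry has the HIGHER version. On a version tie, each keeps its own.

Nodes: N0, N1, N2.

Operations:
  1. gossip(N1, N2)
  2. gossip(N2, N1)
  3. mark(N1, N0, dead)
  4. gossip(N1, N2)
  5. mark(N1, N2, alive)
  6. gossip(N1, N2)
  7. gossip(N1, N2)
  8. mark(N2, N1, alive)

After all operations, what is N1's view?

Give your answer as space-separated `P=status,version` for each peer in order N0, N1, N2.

Op 1: gossip N1<->N2 -> N1.N0=(alive,v0) N1.N1=(alive,v0) N1.N2=(alive,v0) | N2.N0=(alive,v0) N2.N1=(alive,v0) N2.N2=(alive,v0)
Op 2: gossip N2<->N1 -> N2.N0=(alive,v0) N2.N1=(alive,v0) N2.N2=(alive,v0) | N1.N0=(alive,v0) N1.N1=(alive,v0) N1.N2=(alive,v0)
Op 3: N1 marks N0=dead -> (dead,v1)
Op 4: gossip N1<->N2 -> N1.N0=(dead,v1) N1.N1=(alive,v0) N1.N2=(alive,v0) | N2.N0=(dead,v1) N2.N1=(alive,v0) N2.N2=(alive,v0)
Op 5: N1 marks N2=alive -> (alive,v1)
Op 6: gossip N1<->N2 -> N1.N0=(dead,v1) N1.N1=(alive,v0) N1.N2=(alive,v1) | N2.N0=(dead,v1) N2.N1=(alive,v0) N2.N2=(alive,v1)
Op 7: gossip N1<->N2 -> N1.N0=(dead,v1) N1.N1=(alive,v0) N1.N2=(alive,v1) | N2.N0=(dead,v1) N2.N1=(alive,v0) N2.N2=(alive,v1)
Op 8: N2 marks N1=alive -> (alive,v1)

Answer: N0=dead,1 N1=alive,0 N2=alive,1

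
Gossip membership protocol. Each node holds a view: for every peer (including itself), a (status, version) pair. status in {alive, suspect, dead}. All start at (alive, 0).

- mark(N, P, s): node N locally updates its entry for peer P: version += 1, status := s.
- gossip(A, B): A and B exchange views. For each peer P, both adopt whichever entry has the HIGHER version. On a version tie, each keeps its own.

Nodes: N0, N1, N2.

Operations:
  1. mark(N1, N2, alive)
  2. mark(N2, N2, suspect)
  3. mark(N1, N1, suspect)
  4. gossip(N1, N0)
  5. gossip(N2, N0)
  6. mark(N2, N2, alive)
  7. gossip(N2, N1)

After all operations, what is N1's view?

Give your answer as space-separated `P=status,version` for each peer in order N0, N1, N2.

Answer: N0=alive,0 N1=suspect,1 N2=alive,2

Derivation:
Op 1: N1 marks N2=alive -> (alive,v1)
Op 2: N2 marks N2=suspect -> (suspect,v1)
Op 3: N1 marks N1=suspect -> (suspect,v1)
Op 4: gossip N1<->N0 -> N1.N0=(alive,v0) N1.N1=(suspect,v1) N1.N2=(alive,v1) | N0.N0=(alive,v0) N0.N1=(suspect,v1) N0.N2=(alive,v1)
Op 5: gossip N2<->N0 -> N2.N0=(alive,v0) N2.N1=(suspect,v1) N2.N2=(suspect,v1) | N0.N0=(alive,v0) N0.N1=(suspect,v1) N0.N2=(alive,v1)
Op 6: N2 marks N2=alive -> (alive,v2)
Op 7: gossip N2<->N1 -> N2.N0=(alive,v0) N2.N1=(suspect,v1) N2.N2=(alive,v2) | N1.N0=(alive,v0) N1.N1=(suspect,v1) N1.N2=(alive,v2)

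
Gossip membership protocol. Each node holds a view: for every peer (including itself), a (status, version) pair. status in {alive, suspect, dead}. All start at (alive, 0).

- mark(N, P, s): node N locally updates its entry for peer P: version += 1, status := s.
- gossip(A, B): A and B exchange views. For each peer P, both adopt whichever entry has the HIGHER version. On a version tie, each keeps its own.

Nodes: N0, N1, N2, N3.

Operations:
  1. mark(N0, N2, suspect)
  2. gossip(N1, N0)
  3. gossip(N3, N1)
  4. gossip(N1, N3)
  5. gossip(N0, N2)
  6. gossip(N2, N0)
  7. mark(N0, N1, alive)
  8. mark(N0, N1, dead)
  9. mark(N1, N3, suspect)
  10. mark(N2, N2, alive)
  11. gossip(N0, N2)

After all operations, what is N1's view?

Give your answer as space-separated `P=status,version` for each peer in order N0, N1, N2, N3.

Op 1: N0 marks N2=suspect -> (suspect,v1)
Op 2: gossip N1<->N0 -> N1.N0=(alive,v0) N1.N1=(alive,v0) N1.N2=(suspect,v1) N1.N3=(alive,v0) | N0.N0=(alive,v0) N0.N1=(alive,v0) N0.N2=(suspect,v1) N0.N3=(alive,v0)
Op 3: gossip N3<->N1 -> N3.N0=(alive,v0) N3.N1=(alive,v0) N3.N2=(suspect,v1) N3.N3=(alive,v0) | N1.N0=(alive,v0) N1.N1=(alive,v0) N1.N2=(suspect,v1) N1.N3=(alive,v0)
Op 4: gossip N1<->N3 -> N1.N0=(alive,v0) N1.N1=(alive,v0) N1.N2=(suspect,v1) N1.N3=(alive,v0) | N3.N0=(alive,v0) N3.N1=(alive,v0) N3.N2=(suspect,v1) N3.N3=(alive,v0)
Op 5: gossip N0<->N2 -> N0.N0=(alive,v0) N0.N1=(alive,v0) N0.N2=(suspect,v1) N0.N3=(alive,v0) | N2.N0=(alive,v0) N2.N1=(alive,v0) N2.N2=(suspect,v1) N2.N3=(alive,v0)
Op 6: gossip N2<->N0 -> N2.N0=(alive,v0) N2.N1=(alive,v0) N2.N2=(suspect,v1) N2.N3=(alive,v0) | N0.N0=(alive,v0) N0.N1=(alive,v0) N0.N2=(suspect,v1) N0.N3=(alive,v0)
Op 7: N0 marks N1=alive -> (alive,v1)
Op 8: N0 marks N1=dead -> (dead,v2)
Op 9: N1 marks N3=suspect -> (suspect,v1)
Op 10: N2 marks N2=alive -> (alive,v2)
Op 11: gossip N0<->N2 -> N0.N0=(alive,v0) N0.N1=(dead,v2) N0.N2=(alive,v2) N0.N3=(alive,v0) | N2.N0=(alive,v0) N2.N1=(dead,v2) N2.N2=(alive,v2) N2.N3=(alive,v0)

Answer: N0=alive,0 N1=alive,0 N2=suspect,1 N3=suspect,1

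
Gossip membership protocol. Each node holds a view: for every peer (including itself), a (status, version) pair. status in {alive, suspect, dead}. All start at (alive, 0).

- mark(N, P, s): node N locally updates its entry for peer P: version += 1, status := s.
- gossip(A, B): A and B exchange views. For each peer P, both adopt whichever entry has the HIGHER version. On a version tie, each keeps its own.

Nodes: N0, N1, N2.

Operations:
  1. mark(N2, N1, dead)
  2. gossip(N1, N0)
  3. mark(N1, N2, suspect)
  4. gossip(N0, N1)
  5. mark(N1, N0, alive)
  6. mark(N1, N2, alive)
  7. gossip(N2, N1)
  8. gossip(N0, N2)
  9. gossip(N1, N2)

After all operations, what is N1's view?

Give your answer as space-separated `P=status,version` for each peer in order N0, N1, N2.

Answer: N0=alive,1 N1=dead,1 N2=alive,2

Derivation:
Op 1: N2 marks N1=dead -> (dead,v1)
Op 2: gossip N1<->N0 -> N1.N0=(alive,v0) N1.N1=(alive,v0) N1.N2=(alive,v0) | N0.N0=(alive,v0) N0.N1=(alive,v0) N0.N2=(alive,v0)
Op 3: N1 marks N2=suspect -> (suspect,v1)
Op 4: gossip N0<->N1 -> N0.N0=(alive,v0) N0.N1=(alive,v0) N0.N2=(suspect,v1) | N1.N0=(alive,v0) N1.N1=(alive,v0) N1.N2=(suspect,v1)
Op 5: N1 marks N0=alive -> (alive,v1)
Op 6: N1 marks N2=alive -> (alive,v2)
Op 7: gossip N2<->N1 -> N2.N0=(alive,v1) N2.N1=(dead,v1) N2.N2=(alive,v2) | N1.N0=(alive,v1) N1.N1=(dead,v1) N1.N2=(alive,v2)
Op 8: gossip N0<->N2 -> N0.N0=(alive,v1) N0.N1=(dead,v1) N0.N2=(alive,v2) | N2.N0=(alive,v1) N2.N1=(dead,v1) N2.N2=(alive,v2)
Op 9: gossip N1<->N2 -> N1.N0=(alive,v1) N1.N1=(dead,v1) N1.N2=(alive,v2) | N2.N0=(alive,v1) N2.N1=(dead,v1) N2.N2=(alive,v2)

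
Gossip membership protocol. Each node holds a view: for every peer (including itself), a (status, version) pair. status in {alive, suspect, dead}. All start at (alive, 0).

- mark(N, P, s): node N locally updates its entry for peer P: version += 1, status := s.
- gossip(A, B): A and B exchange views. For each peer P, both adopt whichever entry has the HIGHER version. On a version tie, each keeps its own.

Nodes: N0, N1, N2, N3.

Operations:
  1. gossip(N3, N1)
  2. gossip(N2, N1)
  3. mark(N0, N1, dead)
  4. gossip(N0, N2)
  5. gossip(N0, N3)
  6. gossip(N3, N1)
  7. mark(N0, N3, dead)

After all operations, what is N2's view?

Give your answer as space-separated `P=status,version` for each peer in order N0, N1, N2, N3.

Answer: N0=alive,0 N1=dead,1 N2=alive,0 N3=alive,0

Derivation:
Op 1: gossip N3<->N1 -> N3.N0=(alive,v0) N3.N1=(alive,v0) N3.N2=(alive,v0) N3.N3=(alive,v0) | N1.N0=(alive,v0) N1.N1=(alive,v0) N1.N2=(alive,v0) N1.N3=(alive,v0)
Op 2: gossip N2<->N1 -> N2.N0=(alive,v0) N2.N1=(alive,v0) N2.N2=(alive,v0) N2.N3=(alive,v0) | N1.N0=(alive,v0) N1.N1=(alive,v0) N1.N2=(alive,v0) N1.N3=(alive,v0)
Op 3: N0 marks N1=dead -> (dead,v1)
Op 4: gossip N0<->N2 -> N0.N0=(alive,v0) N0.N1=(dead,v1) N0.N2=(alive,v0) N0.N3=(alive,v0) | N2.N0=(alive,v0) N2.N1=(dead,v1) N2.N2=(alive,v0) N2.N3=(alive,v0)
Op 5: gossip N0<->N3 -> N0.N0=(alive,v0) N0.N1=(dead,v1) N0.N2=(alive,v0) N0.N3=(alive,v0) | N3.N0=(alive,v0) N3.N1=(dead,v1) N3.N2=(alive,v0) N3.N3=(alive,v0)
Op 6: gossip N3<->N1 -> N3.N0=(alive,v0) N3.N1=(dead,v1) N3.N2=(alive,v0) N3.N3=(alive,v0) | N1.N0=(alive,v0) N1.N1=(dead,v1) N1.N2=(alive,v0) N1.N3=(alive,v0)
Op 7: N0 marks N3=dead -> (dead,v1)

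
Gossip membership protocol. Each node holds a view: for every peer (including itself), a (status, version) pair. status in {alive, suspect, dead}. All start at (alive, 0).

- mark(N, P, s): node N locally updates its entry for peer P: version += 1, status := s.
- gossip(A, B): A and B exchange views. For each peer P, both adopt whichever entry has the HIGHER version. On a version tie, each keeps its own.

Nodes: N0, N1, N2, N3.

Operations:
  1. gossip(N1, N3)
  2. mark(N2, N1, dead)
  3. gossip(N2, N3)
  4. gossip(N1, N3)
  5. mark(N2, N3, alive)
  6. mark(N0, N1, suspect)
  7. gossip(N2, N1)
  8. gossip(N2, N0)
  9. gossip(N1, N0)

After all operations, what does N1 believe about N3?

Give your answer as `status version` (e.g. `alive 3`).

Answer: alive 1

Derivation:
Op 1: gossip N1<->N3 -> N1.N0=(alive,v0) N1.N1=(alive,v0) N1.N2=(alive,v0) N1.N3=(alive,v0) | N3.N0=(alive,v0) N3.N1=(alive,v0) N3.N2=(alive,v0) N3.N3=(alive,v0)
Op 2: N2 marks N1=dead -> (dead,v1)
Op 3: gossip N2<->N3 -> N2.N0=(alive,v0) N2.N1=(dead,v1) N2.N2=(alive,v0) N2.N3=(alive,v0) | N3.N0=(alive,v0) N3.N1=(dead,v1) N3.N2=(alive,v0) N3.N3=(alive,v0)
Op 4: gossip N1<->N3 -> N1.N0=(alive,v0) N1.N1=(dead,v1) N1.N2=(alive,v0) N1.N3=(alive,v0) | N3.N0=(alive,v0) N3.N1=(dead,v1) N3.N2=(alive,v0) N3.N3=(alive,v0)
Op 5: N2 marks N3=alive -> (alive,v1)
Op 6: N0 marks N1=suspect -> (suspect,v1)
Op 7: gossip N2<->N1 -> N2.N0=(alive,v0) N2.N1=(dead,v1) N2.N2=(alive,v0) N2.N3=(alive,v1) | N1.N0=(alive,v0) N1.N1=(dead,v1) N1.N2=(alive,v0) N1.N3=(alive,v1)
Op 8: gossip N2<->N0 -> N2.N0=(alive,v0) N2.N1=(dead,v1) N2.N2=(alive,v0) N2.N3=(alive,v1) | N0.N0=(alive,v0) N0.N1=(suspect,v1) N0.N2=(alive,v0) N0.N3=(alive,v1)
Op 9: gossip N1<->N0 -> N1.N0=(alive,v0) N1.N1=(dead,v1) N1.N2=(alive,v0) N1.N3=(alive,v1) | N0.N0=(alive,v0) N0.N1=(suspect,v1) N0.N2=(alive,v0) N0.N3=(alive,v1)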